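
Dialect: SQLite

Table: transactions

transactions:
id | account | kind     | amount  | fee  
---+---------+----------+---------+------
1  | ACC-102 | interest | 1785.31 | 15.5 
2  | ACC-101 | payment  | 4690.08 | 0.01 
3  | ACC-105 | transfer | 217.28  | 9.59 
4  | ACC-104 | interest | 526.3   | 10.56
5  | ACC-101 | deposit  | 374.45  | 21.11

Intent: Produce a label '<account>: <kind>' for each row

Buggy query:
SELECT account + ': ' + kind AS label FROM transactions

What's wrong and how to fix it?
Bug: '+' is numeric addition; on text columns SQLite converts them to 0 instead of concatenating

Fix: Use the || operator for string concatenation

Corrected query:
SELECT account || ': ' || kind AS label FROM transactions

Result:
label            
-----------------
ACC-102: interest
ACC-101: payment 
ACC-105: transfer
ACC-104: interest
ACC-101: deposit 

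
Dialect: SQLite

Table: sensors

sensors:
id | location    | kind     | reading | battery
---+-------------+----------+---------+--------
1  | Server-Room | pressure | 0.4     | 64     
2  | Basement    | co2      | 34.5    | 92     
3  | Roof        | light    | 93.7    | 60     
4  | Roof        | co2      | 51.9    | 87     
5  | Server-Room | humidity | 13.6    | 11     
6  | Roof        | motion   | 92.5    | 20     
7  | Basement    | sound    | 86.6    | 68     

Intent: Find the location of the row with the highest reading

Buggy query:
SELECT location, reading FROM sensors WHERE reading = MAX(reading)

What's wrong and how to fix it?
Bug: WHERE is evaluated per row; an aggregate over the whole table isn't defined there

Fix: Use a subquery: WHERE reading = (SELECT MAX(reading) FROM sensors)

Corrected query:
SELECT location, reading FROM sensors WHERE reading = (SELECT MAX(reading) FROM sensors)

Result:
location | reading
---------+--------
Roof     | 93.7   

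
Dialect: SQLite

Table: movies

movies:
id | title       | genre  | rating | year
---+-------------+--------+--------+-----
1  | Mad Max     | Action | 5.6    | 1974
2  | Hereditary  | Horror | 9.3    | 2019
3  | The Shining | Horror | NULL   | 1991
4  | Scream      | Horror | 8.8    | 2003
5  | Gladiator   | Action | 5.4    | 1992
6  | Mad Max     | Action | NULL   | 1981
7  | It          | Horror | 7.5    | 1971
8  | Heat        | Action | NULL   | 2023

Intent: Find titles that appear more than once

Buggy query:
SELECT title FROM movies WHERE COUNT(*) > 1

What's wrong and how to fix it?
Bug: COUNT(*) is an aggregate and cannot be used in WHERE

Fix: Group first, then use HAVING for the count condition

Corrected query:
SELECT title FROM movies GROUP BY title HAVING COUNT(*) > 1

Result:
title  
-------
Mad Max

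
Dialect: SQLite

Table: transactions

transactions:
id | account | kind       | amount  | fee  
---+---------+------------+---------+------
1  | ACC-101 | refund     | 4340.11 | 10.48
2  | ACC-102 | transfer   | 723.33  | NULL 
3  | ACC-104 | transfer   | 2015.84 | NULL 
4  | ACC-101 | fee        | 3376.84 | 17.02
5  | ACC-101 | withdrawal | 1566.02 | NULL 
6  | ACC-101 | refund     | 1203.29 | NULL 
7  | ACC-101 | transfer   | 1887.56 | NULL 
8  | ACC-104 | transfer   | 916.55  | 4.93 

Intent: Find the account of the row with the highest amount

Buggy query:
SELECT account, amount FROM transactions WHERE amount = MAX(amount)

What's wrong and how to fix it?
Bug: MAX(amount) is an aggregate and cannot be used directly in WHERE

Fix: Use a subquery: WHERE amount = (SELECT MAX(amount) FROM transactions)

Corrected query:
SELECT account, amount FROM transactions WHERE amount = (SELECT MAX(amount) FROM transactions)

Result:
account | amount 
--------+--------
ACC-101 | 4340.11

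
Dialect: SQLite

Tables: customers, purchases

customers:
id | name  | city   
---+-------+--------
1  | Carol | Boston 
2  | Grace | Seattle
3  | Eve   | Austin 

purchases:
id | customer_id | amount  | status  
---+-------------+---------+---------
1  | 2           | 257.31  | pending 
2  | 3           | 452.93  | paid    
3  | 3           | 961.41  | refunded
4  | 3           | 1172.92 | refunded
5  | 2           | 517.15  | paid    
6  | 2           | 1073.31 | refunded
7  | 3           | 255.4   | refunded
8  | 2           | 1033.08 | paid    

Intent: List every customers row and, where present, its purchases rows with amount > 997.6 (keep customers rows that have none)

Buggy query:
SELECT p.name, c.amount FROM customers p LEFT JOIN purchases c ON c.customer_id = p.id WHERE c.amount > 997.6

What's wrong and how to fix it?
Bug: Filtering c.amount in WHERE discards the NULL rows produced by LEFT JOIN, turning it into an inner join

Fix: Move the right-table condition into the ON clause so unmatched parents are kept

Corrected query:
SELECT p.name, c.amount FROM customers p LEFT JOIN purchases c ON c.customer_id = p.id AND c.amount > 997.6

Result:
name  | amount 
------+--------
Carol | NULL   
Grace | 1033.08
Grace | 1073.31
Eve   | 1172.92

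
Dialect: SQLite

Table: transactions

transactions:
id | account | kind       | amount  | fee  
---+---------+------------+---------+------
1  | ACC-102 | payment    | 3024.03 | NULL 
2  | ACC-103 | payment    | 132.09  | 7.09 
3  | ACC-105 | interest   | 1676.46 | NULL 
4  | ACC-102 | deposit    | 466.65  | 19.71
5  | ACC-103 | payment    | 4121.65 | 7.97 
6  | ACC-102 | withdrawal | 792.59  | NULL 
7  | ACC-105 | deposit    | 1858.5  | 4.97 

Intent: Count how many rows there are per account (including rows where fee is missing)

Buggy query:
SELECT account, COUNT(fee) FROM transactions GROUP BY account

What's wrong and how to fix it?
Bug: COUNT(fee) skips NULLs, so groups with missing fee are undercounted

Fix: Use COUNT(*) to count all rows regardless of NULL

Corrected query:
SELECT account, COUNT(*) FROM transactions GROUP BY account

Result:
account | COUNT(*)
--------+---------
ACC-102 | 3       
ACC-103 | 2       
ACC-105 | 2       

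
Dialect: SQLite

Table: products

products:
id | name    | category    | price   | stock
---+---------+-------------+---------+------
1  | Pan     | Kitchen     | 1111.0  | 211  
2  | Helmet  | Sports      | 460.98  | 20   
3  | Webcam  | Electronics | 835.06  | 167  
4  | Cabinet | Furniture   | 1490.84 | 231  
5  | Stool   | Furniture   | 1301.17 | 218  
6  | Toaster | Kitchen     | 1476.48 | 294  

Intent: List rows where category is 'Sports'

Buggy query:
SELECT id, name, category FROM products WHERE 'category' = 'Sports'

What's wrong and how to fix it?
Bug: 'category' in single quotes is a string literal, not the column; the comparison is literal-vs-literal and never true

Fix: Reference the column as category without single quotes

Corrected query:
SELECT id, name, category FROM products WHERE category = 'Sports'

Result:
id | name   | category
---+--------+---------
2  | Helmet | Sports  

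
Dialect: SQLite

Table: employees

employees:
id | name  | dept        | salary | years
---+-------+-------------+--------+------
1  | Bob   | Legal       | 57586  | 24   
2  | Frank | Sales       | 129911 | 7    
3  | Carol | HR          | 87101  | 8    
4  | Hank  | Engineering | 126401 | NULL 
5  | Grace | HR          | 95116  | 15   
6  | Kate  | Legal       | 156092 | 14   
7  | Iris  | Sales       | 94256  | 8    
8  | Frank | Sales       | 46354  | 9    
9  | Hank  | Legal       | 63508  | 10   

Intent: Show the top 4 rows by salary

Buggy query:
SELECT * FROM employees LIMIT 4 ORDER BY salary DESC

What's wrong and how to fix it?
Bug: ORDER BY cannot follow LIMIT; LIMIT is the final clause

Fix: Swap the clauses: ORDER BY first, then LIMIT

Corrected query:
SELECT * FROM employees ORDER BY salary DESC LIMIT 4

Result:
id | name  | dept        | salary | years
---+-------+-------------+--------+------
6  | Kate  | Legal       | 156092 | 14   
2  | Frank | Sales       | 129911 | 7    
4  | Hank  | Engineering | 126401 | NULL 
5  | Grace | HR          | 95116  | 15   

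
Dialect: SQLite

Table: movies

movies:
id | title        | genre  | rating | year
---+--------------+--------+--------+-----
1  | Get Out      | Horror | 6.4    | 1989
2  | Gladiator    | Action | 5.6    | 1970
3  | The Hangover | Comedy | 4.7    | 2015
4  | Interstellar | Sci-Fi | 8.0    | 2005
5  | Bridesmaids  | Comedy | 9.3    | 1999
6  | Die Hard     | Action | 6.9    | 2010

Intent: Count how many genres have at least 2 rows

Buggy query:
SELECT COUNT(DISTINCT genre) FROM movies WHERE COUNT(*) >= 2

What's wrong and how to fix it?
Bug: WHERE filters individual rows, not groups, so a group-level COUNT is invalid there

Fix: Use a subquery that GROUPs and filters with HAVING, then count its rows

Corrected query:
SELECT COUNT(*) FROM (SELECT genre FROM movies GROUP BY genre HAVING COUNT(*) >= 2)

Result:
COUNT(*)
--------
2       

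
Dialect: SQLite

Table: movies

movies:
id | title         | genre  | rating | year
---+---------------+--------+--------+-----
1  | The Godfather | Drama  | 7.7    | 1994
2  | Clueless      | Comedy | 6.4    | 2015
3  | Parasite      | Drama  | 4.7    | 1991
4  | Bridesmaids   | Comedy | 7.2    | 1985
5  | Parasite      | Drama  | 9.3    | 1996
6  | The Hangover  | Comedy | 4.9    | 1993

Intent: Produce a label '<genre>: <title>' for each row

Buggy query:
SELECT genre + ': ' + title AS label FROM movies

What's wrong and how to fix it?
Bug: SQLite uses || for string concatenation; + coerces text to numbers (yielding 0)

Fix: Replace + with || to concatenate text

Corrected query:
SELECT genre || ': ' || title AS label FROM movies

Result:
label               
--------------------
Drama: The Godfather
Comedy: Clueless    
Drama: Parasite     
Comedy: Bridesmaids 
Drama: Parasite     
Comedy: The Hangover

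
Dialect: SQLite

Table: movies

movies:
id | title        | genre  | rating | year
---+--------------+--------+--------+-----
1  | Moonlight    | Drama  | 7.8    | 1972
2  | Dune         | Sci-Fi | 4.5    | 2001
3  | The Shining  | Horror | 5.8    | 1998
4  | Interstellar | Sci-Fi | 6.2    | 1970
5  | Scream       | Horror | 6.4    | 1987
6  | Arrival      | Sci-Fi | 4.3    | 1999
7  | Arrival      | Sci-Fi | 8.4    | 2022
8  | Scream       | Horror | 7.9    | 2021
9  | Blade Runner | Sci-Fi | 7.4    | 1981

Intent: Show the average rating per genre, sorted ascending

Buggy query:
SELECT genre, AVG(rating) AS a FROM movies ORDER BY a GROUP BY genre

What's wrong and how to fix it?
Bug: ORDER BY appears before GROUP BY; SQL clause order requires GROUP BY first

Fix: Reorder: SELECT … FROM … GROUP BY … ORDER BY …

Corrected query:
SELECT genre, AVG(rating) AS a FROM movies GROUP BY genre ORDER BY a

Result:
genre  | a   
-------+-----
Sci-Fi | 6.16
Horror | 6.7 
Drama  | 7.8 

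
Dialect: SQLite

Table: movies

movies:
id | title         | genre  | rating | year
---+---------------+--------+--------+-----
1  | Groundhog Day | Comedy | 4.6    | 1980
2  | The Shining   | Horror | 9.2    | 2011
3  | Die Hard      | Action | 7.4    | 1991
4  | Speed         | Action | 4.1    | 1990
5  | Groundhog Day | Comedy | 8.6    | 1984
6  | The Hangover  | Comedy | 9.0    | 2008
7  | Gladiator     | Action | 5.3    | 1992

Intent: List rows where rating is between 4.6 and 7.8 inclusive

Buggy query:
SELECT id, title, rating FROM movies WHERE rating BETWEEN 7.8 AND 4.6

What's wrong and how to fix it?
Bug: BETWEEN expects the lower bound first; with 7.8 AND 4.6 the range is empty

Fix: Write BETWEEN 4.6 AND 7.8

Corrected query:
SELECT id, title, rating FROM movies WHERE rating BETWEEN 4.6 AND 7.8

Result:
id | title         | rating
---+---------------+-------
1  | Groundhog Day | 4.6   
3  | Die Hard      | 7.4   
7  | Gladiator     | 5.3   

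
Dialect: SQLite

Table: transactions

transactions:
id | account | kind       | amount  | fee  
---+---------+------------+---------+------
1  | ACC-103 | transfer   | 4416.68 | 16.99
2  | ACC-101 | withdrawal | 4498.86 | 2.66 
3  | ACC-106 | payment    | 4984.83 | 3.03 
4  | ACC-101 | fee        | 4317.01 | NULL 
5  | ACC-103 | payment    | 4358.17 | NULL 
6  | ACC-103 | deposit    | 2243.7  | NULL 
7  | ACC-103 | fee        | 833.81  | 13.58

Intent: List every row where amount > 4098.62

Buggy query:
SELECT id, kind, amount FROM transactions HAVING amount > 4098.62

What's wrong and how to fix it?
Bug: HAVING filters the output of aggregation, but this query has no GROUP BY and no aggregate functions, so SQLite rejects it (HAVING clause on a non-aggregate query); the condition here is per row

Fix: Use WHERE for row-level filtering

Corrected query:
SELECT id, kind, amount FROM transactions WHERE amount > 4098.62

Result:
id | kind       | amount 
---+------------+--------
1  | transfer   | 4416.68
2  | withdrawal | 4498.86
3  | payment    | 4984.83
4  | fee        | 4317.01
5  | payment    | 4358.17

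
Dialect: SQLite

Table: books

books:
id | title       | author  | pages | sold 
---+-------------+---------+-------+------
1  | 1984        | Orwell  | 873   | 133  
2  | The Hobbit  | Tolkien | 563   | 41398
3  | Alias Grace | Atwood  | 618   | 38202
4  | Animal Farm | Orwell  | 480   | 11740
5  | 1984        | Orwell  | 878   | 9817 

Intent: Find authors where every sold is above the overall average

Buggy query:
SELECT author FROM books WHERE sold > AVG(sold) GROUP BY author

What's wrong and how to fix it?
Bug: WHERE evaluates per row before aggregation, so AVG() is unavailable

Fix: Compute the overall average in a scalar subquery and compare each group's MIN against it in HAVING

Corrected query:
SELECT author FROM books GROUP BY author HAVING MIN(sold) > (SELECT AVG(sold) FROM books)

Result:
author 
-------
Atwood 
Tolkien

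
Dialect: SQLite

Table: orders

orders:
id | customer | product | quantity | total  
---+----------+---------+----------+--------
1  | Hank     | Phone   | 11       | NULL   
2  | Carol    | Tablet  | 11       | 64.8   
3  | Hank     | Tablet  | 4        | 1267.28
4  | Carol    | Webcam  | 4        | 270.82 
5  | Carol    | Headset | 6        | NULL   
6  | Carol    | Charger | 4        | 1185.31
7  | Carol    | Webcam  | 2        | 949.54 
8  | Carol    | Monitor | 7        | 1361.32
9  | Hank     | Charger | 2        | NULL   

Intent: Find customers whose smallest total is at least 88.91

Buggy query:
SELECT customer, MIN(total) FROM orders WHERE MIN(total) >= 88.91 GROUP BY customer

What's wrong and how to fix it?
Bug: Aggregates like MIN are computed per group after WHERE runs

Fix: Replace WHERE with HAVING after the GROUP BY

Corrected query:
SELECT customer, MIN(total) FROM orders GROUP BY customer HAVING MIN(total) >= 88.91

Result:
customer | MIN(total)
---------+-----------
Hank     | 1267.28   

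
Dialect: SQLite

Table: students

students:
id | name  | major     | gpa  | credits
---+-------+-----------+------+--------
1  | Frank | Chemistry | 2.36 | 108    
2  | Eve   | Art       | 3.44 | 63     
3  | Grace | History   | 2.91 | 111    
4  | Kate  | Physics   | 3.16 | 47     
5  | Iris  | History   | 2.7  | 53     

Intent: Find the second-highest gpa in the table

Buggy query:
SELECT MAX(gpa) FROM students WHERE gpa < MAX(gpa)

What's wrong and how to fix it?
Bug: MAX(gpa) on the right of the comparison is an aggregate-in-WHERE error

Fix: Put the inner MAX in a scalar subquery

Corrected query:
SELECT MAX(gpa) FROM students WHERE gpa < (SELECT MAX(gpa) FROM students)

Result:
MAX(gpa)
--------
3.16    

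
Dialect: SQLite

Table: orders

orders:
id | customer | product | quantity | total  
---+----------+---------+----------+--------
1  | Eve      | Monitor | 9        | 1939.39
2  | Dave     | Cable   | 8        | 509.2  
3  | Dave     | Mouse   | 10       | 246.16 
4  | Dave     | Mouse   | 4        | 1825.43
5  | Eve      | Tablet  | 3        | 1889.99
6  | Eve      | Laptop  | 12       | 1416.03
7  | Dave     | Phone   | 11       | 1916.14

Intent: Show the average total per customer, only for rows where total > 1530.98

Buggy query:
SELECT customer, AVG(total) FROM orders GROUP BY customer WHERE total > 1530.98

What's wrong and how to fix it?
Bug: Row-level WHERE must come before GROUP BY in the clause order

Fix: Place WHERE between FROM and GROUP BY

Corrected query:
SELECT customer, AVG(total) FROM orders WHERE total > 1530.98 GROUP BY customer

Result:
customer | AVG(total)
---------+-----------
Dave     | 1870.785  
Eve      | 1914.69   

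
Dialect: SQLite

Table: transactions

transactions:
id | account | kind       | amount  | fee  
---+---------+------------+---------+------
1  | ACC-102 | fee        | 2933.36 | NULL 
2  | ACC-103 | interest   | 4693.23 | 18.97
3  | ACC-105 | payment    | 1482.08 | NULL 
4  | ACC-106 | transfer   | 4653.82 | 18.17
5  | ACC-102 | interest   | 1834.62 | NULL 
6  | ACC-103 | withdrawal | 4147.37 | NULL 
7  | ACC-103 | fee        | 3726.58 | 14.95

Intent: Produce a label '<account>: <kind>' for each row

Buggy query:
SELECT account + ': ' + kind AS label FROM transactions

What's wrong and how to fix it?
Bug: '+' is numeric addition; on text columns SQLite converts them to 0 instead of concatenating

Fix: Use the || operator for string concatenation

Corrected query:
SELECT account || ': ' || kind AS label FROM transactions

Result:
label              
-------------------
ACC-102: fee       
ACC-103: interest  
ACC-105: payment   
ACC-106: transfer  
ACC-102: interest  
ACC-103: withdrawal
ACC-103: fee       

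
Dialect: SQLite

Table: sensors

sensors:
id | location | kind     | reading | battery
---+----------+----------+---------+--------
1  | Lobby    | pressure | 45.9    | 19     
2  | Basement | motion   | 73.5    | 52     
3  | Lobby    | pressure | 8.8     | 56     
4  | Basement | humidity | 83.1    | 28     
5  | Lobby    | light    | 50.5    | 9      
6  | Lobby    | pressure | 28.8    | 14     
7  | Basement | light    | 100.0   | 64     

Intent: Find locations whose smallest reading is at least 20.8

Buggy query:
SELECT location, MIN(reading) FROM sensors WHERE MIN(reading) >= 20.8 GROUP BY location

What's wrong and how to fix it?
Bug: MIN() in WHERE is a misuse of aggregate

Fix: Use HAVING for the per-group MIN condition

Corrected query:
SELECT location, MIN(reading) FROM sensors GROUP BY location HAVING MIN(reading) >= 20.8

Result:
location | MIN(reading)
---------+-------------
Basement | 73.5        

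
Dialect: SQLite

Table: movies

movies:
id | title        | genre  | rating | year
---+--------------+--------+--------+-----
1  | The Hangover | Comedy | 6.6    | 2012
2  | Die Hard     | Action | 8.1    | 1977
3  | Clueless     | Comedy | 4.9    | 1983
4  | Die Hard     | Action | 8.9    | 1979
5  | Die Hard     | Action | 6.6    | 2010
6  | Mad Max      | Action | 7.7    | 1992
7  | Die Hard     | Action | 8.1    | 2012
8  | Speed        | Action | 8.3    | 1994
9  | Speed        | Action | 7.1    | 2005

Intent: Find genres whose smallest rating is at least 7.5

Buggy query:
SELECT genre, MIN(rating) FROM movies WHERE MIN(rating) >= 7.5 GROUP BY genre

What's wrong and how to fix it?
Bug: Aggregates like MIN are computed per group after WHERE runs

Fix: Replace WHERE with HAVING after the GROUP BY

Corrected query:
SELECT genre, MIN(rating) FROM movies GROUP BY genre HAVING MIN(rating) >= 7.5

Result:
(no rows)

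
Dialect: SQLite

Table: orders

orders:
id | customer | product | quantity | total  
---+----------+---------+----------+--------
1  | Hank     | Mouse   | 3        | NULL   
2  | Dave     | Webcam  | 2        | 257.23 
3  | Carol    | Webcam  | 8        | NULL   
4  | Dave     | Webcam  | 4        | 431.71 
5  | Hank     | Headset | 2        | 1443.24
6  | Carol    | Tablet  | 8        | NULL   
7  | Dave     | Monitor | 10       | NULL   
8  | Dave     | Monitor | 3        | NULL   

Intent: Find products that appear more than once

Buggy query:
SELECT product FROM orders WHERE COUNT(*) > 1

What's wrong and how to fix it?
Bug: WHERE can't reference COUNT(*); aggregates are computed after WHERE

Fix: GROUP BY product, then filter groups with HAVING COUNT(*) > 1

Corrected query:
SELECT product FROM orders GROUP BY product HAVING COUNT(*) > 1

Result:
product
-------
Monitor
Webcam 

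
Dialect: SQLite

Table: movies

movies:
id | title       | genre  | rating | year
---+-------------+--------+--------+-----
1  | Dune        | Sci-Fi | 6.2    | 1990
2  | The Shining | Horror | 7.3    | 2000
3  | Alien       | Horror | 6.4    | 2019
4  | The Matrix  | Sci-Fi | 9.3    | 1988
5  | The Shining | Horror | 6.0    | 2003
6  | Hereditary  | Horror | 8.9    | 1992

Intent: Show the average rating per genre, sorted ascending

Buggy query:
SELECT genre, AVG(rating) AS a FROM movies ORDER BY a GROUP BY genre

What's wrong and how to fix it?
Bug: ORDER BY appears before GROUP BY; SQL clause order requires GROUP BY first

Fix: Reorder: SELECT … FROM … GROUP BY … ORDER BY …

Corrected query:
SELECT genre, AVG(rating) AS a FROM movies GROUP BY genre ORDER BY a

Result:
genre  | a   
-------+-----
Horror | 7.15
Sci-Fi | 7.75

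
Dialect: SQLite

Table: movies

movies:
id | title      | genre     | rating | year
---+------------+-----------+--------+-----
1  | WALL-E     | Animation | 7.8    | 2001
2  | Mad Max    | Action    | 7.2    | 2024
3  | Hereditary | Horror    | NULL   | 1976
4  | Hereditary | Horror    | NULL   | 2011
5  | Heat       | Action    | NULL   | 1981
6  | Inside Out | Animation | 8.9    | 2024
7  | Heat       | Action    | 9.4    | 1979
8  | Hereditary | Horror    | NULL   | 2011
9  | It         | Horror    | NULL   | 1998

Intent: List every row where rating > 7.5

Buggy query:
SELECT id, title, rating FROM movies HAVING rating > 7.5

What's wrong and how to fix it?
Bug: This is a non-aggregate query (no GROUP BY, no aggregates), so in SQLite the HAVING clause is invalid here; a row-level condition belongs in WHERE

Fix: Use WHERE for row-level filtering

Corrected query:
SELECT id, title, rating FROM movies WHERE rating > 7.5

Result:
id | title      | rating
---+------------+-------
1  | WALL-E     | 7.8   
6  | Inside Out | 8.9   
7  | Heat       | 9.4   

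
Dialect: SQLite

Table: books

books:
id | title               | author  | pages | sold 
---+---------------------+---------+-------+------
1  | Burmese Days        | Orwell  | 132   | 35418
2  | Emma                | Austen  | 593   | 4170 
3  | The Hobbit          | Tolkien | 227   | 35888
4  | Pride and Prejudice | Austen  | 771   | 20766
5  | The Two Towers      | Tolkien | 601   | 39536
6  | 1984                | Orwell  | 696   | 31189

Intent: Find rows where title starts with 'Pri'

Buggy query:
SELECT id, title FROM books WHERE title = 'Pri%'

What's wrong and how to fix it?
Bug: '=' compares the literal string including the % character; pattern matching needs LIKE

Fix: Use LIKE for wildcard pattern matching

Corrected query:
SELECT id, title FROM books WHERE title LIKE 'Pri%'

Result:
id | title              
---+--------------------
4  | Pride and Prejudice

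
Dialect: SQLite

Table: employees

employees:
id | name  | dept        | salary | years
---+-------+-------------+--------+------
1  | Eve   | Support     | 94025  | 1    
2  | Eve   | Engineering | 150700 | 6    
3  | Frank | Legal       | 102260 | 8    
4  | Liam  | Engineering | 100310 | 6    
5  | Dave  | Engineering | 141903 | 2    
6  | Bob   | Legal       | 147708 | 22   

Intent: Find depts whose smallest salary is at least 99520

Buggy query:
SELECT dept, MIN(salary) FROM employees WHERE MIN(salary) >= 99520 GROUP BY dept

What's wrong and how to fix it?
Bug: MIN() in WHERE is a misuse of aggregate

Fix: Use HAVING for the per-group MIN condition

Corrected query:
SELECT dept, MIN(salary) FROM employees GROUP BY dept HAVING MIN(salary) >= 99520

Result:
dept        | MIN(salary)
------------+------------
Engineering | 100310     
Legal       | 102260     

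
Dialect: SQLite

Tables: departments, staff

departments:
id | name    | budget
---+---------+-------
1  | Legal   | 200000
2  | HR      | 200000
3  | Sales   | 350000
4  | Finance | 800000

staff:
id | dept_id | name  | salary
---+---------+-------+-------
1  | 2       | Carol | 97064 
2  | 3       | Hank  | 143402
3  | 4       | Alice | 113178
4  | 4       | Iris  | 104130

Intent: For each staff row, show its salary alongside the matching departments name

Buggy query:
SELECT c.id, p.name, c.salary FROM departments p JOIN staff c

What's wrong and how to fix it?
Bug: JOIN with no ON clause produces a cartesian product; every staff row pairs with every departments row

Fix: Add ON c.dept_id = p.id to the JOIN

Corrected query:
SELECT c.id, p.name, c.salary FROM departments p JOIN staff c ON c.dept_id = p.id

Result:
id | name    | salary
---+---------+-------
1  | HR      | 97064 
2  | Sales   | 143402
3  | Finance | 113178
4  | Finance | 104130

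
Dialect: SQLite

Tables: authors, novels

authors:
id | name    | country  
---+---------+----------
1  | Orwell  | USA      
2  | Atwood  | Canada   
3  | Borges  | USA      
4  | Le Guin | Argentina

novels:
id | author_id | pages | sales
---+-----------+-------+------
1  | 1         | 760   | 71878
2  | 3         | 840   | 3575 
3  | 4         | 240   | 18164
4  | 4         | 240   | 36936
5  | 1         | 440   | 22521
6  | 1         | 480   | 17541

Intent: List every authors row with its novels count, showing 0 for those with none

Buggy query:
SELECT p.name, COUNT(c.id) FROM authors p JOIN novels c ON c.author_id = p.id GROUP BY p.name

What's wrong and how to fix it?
Bug: INNER JOIN drops authors rows that have no matching novels rows

Fix: Use LEFT JOIN so parents without children still appear (COUNT(c.id) gives 0)

Corrected query:
SELECT p.name, COUNT(c.id) FROM authors p LEFT JOIN novels c ON c.author_id = p.id GROUP BY p.name

Result:
name    | COUNT(c.id)
--------+------------
Atwood  | 0          
Borges  | 1          
Le Guin | 2          
Orwell  | 3          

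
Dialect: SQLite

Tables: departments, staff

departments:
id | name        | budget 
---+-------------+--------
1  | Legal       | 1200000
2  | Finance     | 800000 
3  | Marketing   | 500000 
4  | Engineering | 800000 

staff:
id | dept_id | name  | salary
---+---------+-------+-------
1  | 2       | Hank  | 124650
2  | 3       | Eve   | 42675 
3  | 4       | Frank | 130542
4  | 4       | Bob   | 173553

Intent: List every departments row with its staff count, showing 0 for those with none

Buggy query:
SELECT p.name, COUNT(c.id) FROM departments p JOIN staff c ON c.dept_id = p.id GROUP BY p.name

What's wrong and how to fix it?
Bug: An inner join excludes parents with zero children

Fix: Use LEFT JOIN so parents without children still appear (COUNT(c.id) gives 0)

Corrected query:
SELECT p.name, COUNT(c.id) FROM departments p LEFT JOIN staff c ON c.dept_id = p.id GROUP BY p.name

Result:
name        | COUNT(c.id)
------------+------------
Engineering | 2          
Finance     | 1          
Legal       | 0          
Marketing   | 1          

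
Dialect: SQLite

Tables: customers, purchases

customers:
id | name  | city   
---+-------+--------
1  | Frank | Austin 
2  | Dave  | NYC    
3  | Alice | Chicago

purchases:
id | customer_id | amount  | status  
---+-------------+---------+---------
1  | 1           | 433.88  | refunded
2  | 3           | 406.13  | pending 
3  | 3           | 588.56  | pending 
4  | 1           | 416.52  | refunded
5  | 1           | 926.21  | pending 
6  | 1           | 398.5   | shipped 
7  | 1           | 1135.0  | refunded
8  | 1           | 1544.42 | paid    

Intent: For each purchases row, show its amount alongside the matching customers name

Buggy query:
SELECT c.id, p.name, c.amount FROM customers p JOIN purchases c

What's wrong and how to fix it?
Bug: JOIN with no ON clause produces a cartesian product; every purchases row pairs with every customers row

Fix: Specify the join condition linking the foreign key to the parent id

Corrected query:
SELECT c.id, p.name, c.amount FROM customers p JOIN purchases c ON c.customer_id = p.id

Result:
id | name  | amount 
---+-------+--------
1  | Frank | 433.88 
2  | Alice | 406.13 
3  | Alice | 588.56 
4  | Frank | 416.52 
5  | Frank | 926.21 
6  | Frank | 398.5  
7  | Frank | 1135   
8  | Frank | 1544.42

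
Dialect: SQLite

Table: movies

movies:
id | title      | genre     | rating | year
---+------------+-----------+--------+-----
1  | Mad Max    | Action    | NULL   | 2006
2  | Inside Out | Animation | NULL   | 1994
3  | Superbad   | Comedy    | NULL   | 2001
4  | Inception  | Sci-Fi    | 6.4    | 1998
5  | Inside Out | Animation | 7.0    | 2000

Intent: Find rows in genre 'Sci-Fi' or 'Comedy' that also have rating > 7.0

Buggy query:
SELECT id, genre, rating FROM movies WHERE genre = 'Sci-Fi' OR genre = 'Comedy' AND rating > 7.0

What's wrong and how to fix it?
Bug: AND binds tighter than OR, so this parses as genre = 'Sci-Fi' OR (genre = 'Comedy' AND rating > 7.0)

Fix: Add parentheses around the OR so the AND applies to both alternatives

Corrected query:
SELECT id, genre, rating FROM movies WHERE (genre = 'Sci-Fi' OR genre = 'Comedy') AND rating > 7.0

Result:
(no rows)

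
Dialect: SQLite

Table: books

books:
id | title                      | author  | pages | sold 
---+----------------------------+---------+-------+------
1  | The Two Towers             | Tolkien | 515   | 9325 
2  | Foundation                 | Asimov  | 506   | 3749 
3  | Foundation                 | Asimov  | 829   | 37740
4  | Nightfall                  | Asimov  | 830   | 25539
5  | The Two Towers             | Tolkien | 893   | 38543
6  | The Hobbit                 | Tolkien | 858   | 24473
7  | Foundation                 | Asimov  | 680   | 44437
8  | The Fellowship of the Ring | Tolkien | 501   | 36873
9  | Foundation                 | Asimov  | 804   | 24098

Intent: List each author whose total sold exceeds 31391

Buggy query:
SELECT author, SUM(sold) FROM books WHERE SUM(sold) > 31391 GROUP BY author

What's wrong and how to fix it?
Bug: SUM(sold) is an aggregate, but WHERE filters rows before aggregation

Fix: Move the aggregate condition to a HAVING clause

Corrected query:
SELECT author, SUM(sold) FROM books GROUP BY author HAVING SUM(sold) > 31391

Result:
author  | SUM(sold)
--------+----------
Asimov  | 135563   
Tolkien | 109214   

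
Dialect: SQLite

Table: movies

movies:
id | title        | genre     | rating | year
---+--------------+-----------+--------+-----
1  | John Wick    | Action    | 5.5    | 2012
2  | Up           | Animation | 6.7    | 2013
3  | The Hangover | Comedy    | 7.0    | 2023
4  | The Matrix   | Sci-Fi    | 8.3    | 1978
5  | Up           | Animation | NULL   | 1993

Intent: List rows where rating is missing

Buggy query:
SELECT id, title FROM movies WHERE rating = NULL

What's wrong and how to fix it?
Bug: Comparing to NULL with '=' never matches; NULL = NULL is unknown, not true

Fix: Use IS NULL to test for NULL

Corrected query:
SELECT id, title FROM movies WHERE rating IS NULL

Result:
id | title
---+------
5  | Up   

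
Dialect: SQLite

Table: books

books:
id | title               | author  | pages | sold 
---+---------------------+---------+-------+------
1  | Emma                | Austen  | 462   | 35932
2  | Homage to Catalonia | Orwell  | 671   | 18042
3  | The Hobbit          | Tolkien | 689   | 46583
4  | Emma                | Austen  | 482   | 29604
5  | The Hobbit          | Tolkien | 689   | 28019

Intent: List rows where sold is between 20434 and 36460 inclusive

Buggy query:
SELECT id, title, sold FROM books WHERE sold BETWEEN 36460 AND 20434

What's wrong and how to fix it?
Bug: BETWEEN expects the lower bound first; with 36460 AND 20434 the range is empty

Fix: Swap the bounds so the smaller value comes first

Corrected query:
SELECT id, title, sold FROM books WHERE sold BETWEEN 20434 AND 36460

Result:
id | title      | sold 
---+------------+------
1  | Emma       | 35932
4  | Emma       | 29604
5  | The Hobbit | 28019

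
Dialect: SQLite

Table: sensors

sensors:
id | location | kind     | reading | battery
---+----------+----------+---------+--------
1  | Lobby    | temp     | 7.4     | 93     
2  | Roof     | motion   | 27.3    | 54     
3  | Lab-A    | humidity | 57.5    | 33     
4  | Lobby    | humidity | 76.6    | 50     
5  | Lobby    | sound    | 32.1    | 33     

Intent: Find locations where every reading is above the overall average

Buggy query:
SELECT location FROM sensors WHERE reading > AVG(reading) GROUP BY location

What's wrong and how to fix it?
Bug: WHERE evaluates per row before aggregation, so AVG() is unavailable

Fix: Compute the overall average in a scalar subquery and compare each group's MIN against it in HAVING

Corrected query:
SELECT location FROM sensors GROUP BY location HAVING MIN(reading) > (SELECT AVG(reading) FROM sensors)

Result:
location
--------
Lab-A   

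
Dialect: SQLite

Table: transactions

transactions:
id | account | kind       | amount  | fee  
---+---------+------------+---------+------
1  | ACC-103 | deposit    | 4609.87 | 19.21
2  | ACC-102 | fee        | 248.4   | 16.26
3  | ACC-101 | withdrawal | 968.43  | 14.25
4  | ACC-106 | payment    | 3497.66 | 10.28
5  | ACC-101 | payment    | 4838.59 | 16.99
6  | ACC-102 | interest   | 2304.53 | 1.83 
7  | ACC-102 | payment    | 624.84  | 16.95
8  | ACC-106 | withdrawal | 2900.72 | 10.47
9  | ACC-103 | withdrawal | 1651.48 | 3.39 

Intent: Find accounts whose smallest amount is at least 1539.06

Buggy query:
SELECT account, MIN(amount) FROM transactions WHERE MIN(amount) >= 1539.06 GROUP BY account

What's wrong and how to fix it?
Bug: Aggregates like MIN are computed per group after WHERE runs

Fix: Replace WHERE with HAVING after the GROUP BY

Corrected query:
SELECT account, MIN(amount) FROM transactions GROUP BY account HAVING MIN(amount) >= 1539.06

Result:
account | MIN(amount)
--------+------------
ACC-103 | 1651.48    
ACC-106 | 2900.72    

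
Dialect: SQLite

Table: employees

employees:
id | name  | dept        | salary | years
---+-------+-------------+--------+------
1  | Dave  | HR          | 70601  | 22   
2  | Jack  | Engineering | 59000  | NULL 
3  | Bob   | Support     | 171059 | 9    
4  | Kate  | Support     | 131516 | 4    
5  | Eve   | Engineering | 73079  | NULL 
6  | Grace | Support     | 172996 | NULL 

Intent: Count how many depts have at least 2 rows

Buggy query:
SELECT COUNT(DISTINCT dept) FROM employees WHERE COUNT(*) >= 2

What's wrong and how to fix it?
Bug: COUNT(*) cannot appear in WHERE; the per-group count doesn't exist yet

Fix: Group first with HAVING COUNT(*) >= 2, then COUNT the resulting groups

Corrected query:
SELECT COUNT(*) FROM (SELECT dept FROM employees GROUP BY dept HAVING COUNT(*) >= 2)

Result:
COUNT(*)
--------
2       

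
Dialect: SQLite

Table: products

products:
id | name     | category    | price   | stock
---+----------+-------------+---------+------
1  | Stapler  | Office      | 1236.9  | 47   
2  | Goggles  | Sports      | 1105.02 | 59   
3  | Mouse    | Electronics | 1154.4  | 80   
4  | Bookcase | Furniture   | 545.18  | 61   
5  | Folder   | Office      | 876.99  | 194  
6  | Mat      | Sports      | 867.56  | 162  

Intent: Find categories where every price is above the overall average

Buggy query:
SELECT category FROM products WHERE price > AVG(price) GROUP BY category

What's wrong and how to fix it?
Bug: WHERE evaluates per row before aggregation, so AVG() is unavailable

Fix: Compute the overall average in a scalar subquery and compare each group's MIN against it in HAVING

Corrected query:
SELECT category FROM products GROUP BY category HAVING MIN(price) > (SELECT AVG(price) FROM products)

Result:
category   
-----------
Electronics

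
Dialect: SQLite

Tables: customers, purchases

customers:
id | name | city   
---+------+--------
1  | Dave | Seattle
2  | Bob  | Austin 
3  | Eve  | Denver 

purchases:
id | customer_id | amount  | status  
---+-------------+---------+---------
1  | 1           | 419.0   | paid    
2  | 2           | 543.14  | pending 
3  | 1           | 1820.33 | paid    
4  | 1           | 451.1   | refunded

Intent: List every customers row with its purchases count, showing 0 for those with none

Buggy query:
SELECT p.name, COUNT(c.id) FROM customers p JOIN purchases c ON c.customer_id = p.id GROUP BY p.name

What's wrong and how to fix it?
Bug: INNER JOIN drops customers rows that have no matching purchases rows

Fix: Switch to LEFT JOIN to retain unmatched parent rows

Corrected query:
SELECT p.name, COUNT(c.id) FROM customers p LEFT JOIN purchases c ON c.customer_id = p.id GROUP BY p.name

Result:
name | COUNT(c.id)
-----+------------
Bob  | 1          
Dave | 3          
Eve  | 0          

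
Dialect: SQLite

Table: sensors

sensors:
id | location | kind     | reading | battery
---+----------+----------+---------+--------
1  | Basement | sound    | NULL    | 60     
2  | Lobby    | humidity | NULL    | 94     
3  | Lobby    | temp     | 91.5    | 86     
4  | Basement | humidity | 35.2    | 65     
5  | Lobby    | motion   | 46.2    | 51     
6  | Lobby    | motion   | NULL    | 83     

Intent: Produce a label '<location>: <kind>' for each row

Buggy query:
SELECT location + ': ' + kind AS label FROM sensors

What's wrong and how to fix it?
Bug: '+' is numeric addition; on text columns SQLite converts them to 0 instead of concatenating

Fix: Use the || operator for string concatenation

Corrected query:
SELECT location || ': ' || kind AS label FROM sensors

Result:
label             
------------------
Basement: sound   
Lobby: humidity   
Lobby: temp       
Basement: humidity
Lobby: motion     
Lobby: motion     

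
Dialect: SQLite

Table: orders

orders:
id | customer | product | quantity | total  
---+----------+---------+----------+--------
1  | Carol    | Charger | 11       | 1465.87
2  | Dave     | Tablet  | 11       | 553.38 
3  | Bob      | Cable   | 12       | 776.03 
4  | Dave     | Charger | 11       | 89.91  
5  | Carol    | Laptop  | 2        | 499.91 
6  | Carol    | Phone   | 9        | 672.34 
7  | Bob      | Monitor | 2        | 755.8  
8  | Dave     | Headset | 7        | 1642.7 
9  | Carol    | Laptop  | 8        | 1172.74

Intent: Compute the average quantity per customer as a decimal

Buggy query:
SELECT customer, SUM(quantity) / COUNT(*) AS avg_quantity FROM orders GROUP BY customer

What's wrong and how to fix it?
Bug: Both operands are integers, so '/' performs integer division and truncates

Fix: Multiply by 1.0 (or CAST to REAL) to force floating-point division

Corrected query:
SELECT customer, SUM(quantity) * 1.0 / COUNT(*) AS avg_quantity FROM orders GROUP BY customer

Result:
customer | avg_quantity
---------+-------------
Bob      | 7           
Carol    | 7.5         
Dave     | 9.666667    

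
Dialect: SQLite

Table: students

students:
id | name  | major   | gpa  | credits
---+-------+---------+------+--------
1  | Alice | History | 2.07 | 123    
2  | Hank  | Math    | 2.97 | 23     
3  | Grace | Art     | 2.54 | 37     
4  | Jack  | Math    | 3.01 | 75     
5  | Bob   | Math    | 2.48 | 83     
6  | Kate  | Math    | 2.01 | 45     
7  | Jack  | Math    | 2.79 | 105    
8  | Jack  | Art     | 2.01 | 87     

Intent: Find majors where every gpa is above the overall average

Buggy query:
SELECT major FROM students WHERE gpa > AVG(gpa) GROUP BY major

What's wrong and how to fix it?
Bug: WHERE evaluates per row before aggregation, so AVG() is unavailable

Fix: Compute the overall average in a scalar subquery and compare each group's MIN against it in HAVING

Corrected query:
SELECT major FROM students GROUP BY major HAVING MIN(gpa) > (SELECT AVG(gpa) FROM students)

Result:
(no rows)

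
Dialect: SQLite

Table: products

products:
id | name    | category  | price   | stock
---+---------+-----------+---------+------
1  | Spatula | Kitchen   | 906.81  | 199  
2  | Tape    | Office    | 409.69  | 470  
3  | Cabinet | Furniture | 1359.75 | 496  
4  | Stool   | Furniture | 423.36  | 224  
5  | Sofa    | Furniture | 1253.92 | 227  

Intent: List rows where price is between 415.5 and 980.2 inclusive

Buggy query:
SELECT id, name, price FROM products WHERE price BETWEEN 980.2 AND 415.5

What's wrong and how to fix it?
Bug: BETWEEN expects the lower bound first; with 980.2 AND 415.5 the range is empty

Fix: Swap the bounds so the smaller value comes first

Corrected query:
SELECT id, name, price FROM products WHERE price BETWEEN 415.5 AND 980.2

Result:
id | name    | price 
---+---------+-------
1  | Spatula | 906.81
4  | Stool   | 423.36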